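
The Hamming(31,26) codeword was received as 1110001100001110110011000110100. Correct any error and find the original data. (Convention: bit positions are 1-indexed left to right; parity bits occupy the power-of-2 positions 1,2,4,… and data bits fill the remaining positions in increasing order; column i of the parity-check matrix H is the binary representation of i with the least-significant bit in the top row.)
Syndrome s = H · r^T (mod 2), r = 1110001100001110110011000110100:
  s[0] = (1010101010101010101010101010101)·(1110001100001110110011000110100) mod 2 = 1+0+1+0+0+0+1+0+0+0+0+0+1+0+1+0+1+0+0+0+1+0+0+0+0+0+1+0+1+0+0 mod 2 = 1
  s[1] = (0110011001100110011001100110011)·(1110001100001110110011000110100) mod 2 = 0+1+1+0+0+0+1+0+0+0+0+0+0+1+1+0+0+1+0+0+0+1+0+0+0+1+1+0+0+0+0 mod 2 = 1
  s[2] = (0001111000011110000111100001111)·(1110001100001110110011000110100) mod 2 = 0+0+0+0+0+0+1+0+0+0+0+0+1+1+1+0+0+0+0+0+1+1+0+0+0+0+0+0+1+0+0 mod 2 = 1
  s[3] = (0000000111111110000000011111111)·(1110001100001110110011000110100) mod 2 = 0+0+0+0+0+0+0+1+0+0+0+0+1+1+1+0+0+0+0+0+0+0+0+0+0+1+1+0+1+0+0 mod 2 = 1
  s[4] = (0000000000000001111111111111111)·(1110001100001110110011000110100) mod 2 = 0+0+0+0+0+0+0+0+0+0+0+0+0+0+0+0+1+1+0+0+1+1+0+0+0+1+1+0+1+0+0 mod 2 = 1
Syndrome = 11111
Column 31 of H equals this syndrome → error at bit 31 (1-indexed).
Flip bit 31: 1110001100001110110011000110100 → 1110001100001110110011000110101
Extract data bits at positions {3,5,6,7,9,10,11,12,13,14,15,17,18,19,20,21,22,23,24,25,26,27,28,29,30,31}: 10010000111110011000110101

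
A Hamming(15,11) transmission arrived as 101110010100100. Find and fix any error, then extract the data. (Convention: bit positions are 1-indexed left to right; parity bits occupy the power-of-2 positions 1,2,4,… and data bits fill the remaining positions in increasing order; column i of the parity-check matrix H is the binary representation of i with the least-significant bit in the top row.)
Syndrome s = H · r^T (mod 2), r = 101110010100100:
  s[0] = (101010101010101)·(101110010100100) mod 2 = 1+0+1+0+1+0+0+0+0+0+0+0+1+0+0 mod 2 = 0
  s[1] = (011001100110011)·(101110010100100) mod 2 = 0+0+1+0+0+0+0+0+0+1+0+0+0+0+0 mod 2 = 0
  s[2] = (000111100001111)·(101110010100100) mod 2 = 0+0+0+1+1+0+0+0+0+0+0+0+1+0+0 mod 2 = 1
  s[3] = (000000011111111)·(101110010100100) mod 2 = 0+0+0+0+0+0+0+1+0+1+0+0+1+0+0 mod 2 = 1
Syndrome = 0011
Column 12 of H equals this syndrome → error at bit 12 (1-indexed).
Flip bit 12: 101110010100100 → 101110010101100
Extract data bits at positions {3,5,6,7,9,10,11,12,13,14,15}: 11000101100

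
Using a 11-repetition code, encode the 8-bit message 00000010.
Repeat each bit 11× and concatenate:
0→00000000000  0→00000000000  0→00000000000  0→00000000000  0→00000000000  0→00000000000  1→11111111111  0→00000000000
Codeword = 0000000000000000000000000000000000000000000000000000000000000000001111111111100000000000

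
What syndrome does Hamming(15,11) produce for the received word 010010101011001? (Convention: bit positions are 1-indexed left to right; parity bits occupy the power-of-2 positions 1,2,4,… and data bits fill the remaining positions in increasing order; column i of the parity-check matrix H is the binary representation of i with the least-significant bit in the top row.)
Syndrome s = H · r^T (mod 2), r = 010010101011001:
  s[0] = (101010101010101)·(010010101011001) mod 2 = 0+0+0+0+1+0+1+0+1+0+1+0+0+0+1 mod 2 = 1
  s[1] = (011001100110011)·(010010101011001) mod 2 = 0+1+0+0+0+0+1+0+0+0+1+0+0+0+1 mod 2 = 0
  s[2] = (000111100001111)·(010010101011001) mod 2 = 0+0+0+0+1+0+1+0+0+0+0+1+0+0+1 mod 2 = 0
  s[3] = (000000011111111)·(010010101011001) mod 2 = 0+0+0+0+0+0+0+0+1+0+1+1+0+0+1 mod 2 = 0
Syndrome = 1000
Non-zero syndrome: error at position 1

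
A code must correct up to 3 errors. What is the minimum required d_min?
Correcting t errors requires d_min ≥ 2t + 1 = 2·3 + 1 = 7.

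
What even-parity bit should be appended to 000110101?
Sum of data bits: 0+0+0+1+1+0+1+0+1 = 4.
4 mod 2 = 0, so parity bit = 0.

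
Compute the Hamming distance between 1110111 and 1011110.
XOR = 0101001, count of 1s = 3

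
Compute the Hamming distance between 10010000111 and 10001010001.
XOR = 00011010110, count of 1s = 5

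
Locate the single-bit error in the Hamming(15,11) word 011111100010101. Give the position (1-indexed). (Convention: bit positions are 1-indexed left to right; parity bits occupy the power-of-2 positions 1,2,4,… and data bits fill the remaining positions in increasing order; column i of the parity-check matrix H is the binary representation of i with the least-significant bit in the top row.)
Syndrome s = H · r^T (mod 2), r = 011111100010101:
  s[0] = (101010101010101)·(011111100010101) mod 2 = 0+0+1+0+1+0+1+0+0+0+1+0+1+0+1 mod 2 = 0
  s[1] = (011001100110011)·(011111100010101) mod 2 = 0+1+1+0+0+1+1+0+0+0+1+0+0+0+1 mod 2 = 0
  s[2] = (000111100001111)·(011111100010101) mod 2 = 0+0+0+1+1+1+1+0+0+0+0+0+1+0+1 mod 2 = 0
  s[3] = (000000011111111)·(011111100010101) mod 2 = 0+0+0+0+0+0+0+0+0+0+1+0+1+0+1 mod 2 = 1
Syndrome = 0001
Column i of H is the binary representation of i, so the syndrome is the binary index of the flipped bit.
Read s = 0001 with s[0] as LSB: 0·2^0 + 0·2^1 + 0·2^2 + 1·2^3 = 8.
Error is at bit position 8.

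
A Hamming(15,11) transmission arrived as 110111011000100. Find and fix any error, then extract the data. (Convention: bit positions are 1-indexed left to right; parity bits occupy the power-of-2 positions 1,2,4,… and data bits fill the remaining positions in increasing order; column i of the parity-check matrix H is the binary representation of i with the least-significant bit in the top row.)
Syndrome s = H · r^T (mod 2), r = 110111011000100:
  s[0] = (101010101010101)·(110111011000100) mod 2 = 1+0+0+0+1+0+0+0+1+0+0+0+1+0+0 mod 2 = 0
  s[1] = (011001100110011)·(110111011000100) mod 2 = 0+1+0+0+0+1+0+0+0+0+0+0+0+0+0 mod 2 = 0
  s[2] = (000111100001111)·(110111011000100) mod 2 = 0+0+0+1+1+1+0+0+0+0+0+0+1+0+0 mod 2 = 0
  s[3] = (000000011111111)·(110111011000100) mod 2 = 0+0+0+0+0+0+0+1+1+0+0+0+1+0+0 mod 2 = 1
Syndrome = 0001
Column 8 of H equals this syndrome → error at bit 8 (1-indexed).
Flip bit 8: 110111011000100 → 110111001000100
Extract data bits at positions {3,5,6,7,9,10,11,12,13,14,15}: 01101000100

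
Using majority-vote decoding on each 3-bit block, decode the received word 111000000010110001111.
Split into 3-bit blocks and majority-vote each:
  block 1 = 111: 3 ones, 0 zeros → 1
  block 2 = 000: 0 ones, 3 zeros → 0
  block 3 = 000: 0 ones, 3 zeros → 0
  block 4 = 010: 1 ones, 2 zeros → 0
  block 5 = 110: 2 ones, 1 zeros → 1
  block 6 = 001: 1 ones, 2 zeros → 0
  block 7 = 111: 3 ones, 0 zeros → 1
Decoded = 1000101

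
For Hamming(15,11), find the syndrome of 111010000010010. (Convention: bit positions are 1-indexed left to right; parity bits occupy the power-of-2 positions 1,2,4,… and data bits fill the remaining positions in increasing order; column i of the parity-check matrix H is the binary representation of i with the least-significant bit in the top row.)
Syndrome s = H · r^T (mod 2), r = 111010000010010:
  s[0] = (101010101010101)·(111010000010010) mod 2 = 1+0+1+0+1+0+0+0+0+0+1+0+0+0+0 mod 2 = 0
  s[1] = (011001100110011)·(111010000010010) mod 2 = 0+1+1+0+0+0+0+0+0+0+1+0+0+1+0 mod 2 = 0
  s[2] = (000111100001111)·(111010000010010) mod 2 = 0+0+0+0+1+0+0+0+0+0+0+0+0+1+0 mod 2 = 0
  s[3] = (000000011111111)·(111010000010010) mod 2 = 0+0+0+0+0+0+0+0+0+0+1+0+0+1+0 mod 2 = 0
Syndrome = 0000
s = 0: no error detected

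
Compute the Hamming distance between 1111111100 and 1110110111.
XOR = 0001001011, count of 1s = 4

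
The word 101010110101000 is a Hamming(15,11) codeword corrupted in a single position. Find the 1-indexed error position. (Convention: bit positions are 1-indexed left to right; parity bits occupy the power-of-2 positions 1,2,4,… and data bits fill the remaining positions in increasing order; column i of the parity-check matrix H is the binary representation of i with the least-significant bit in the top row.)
Syndrome s = H · r^T (mod 2), r = 101010110101000:
  s[0] = (101010101010101)·(101010110101000) mod 2 = 1+0+1+0+1+0+1+0+0+0+0+0+0+0+0 mod 2 = 0
  s[1] = (011001100110011)·(101010110101000) mod 2 = 0+0+1+0+0+0+1+0+0+1+0+0+0+0+0 mod 2 = 1
  s[2] = (000111100001111)·(101010110101000) mod 2 = 0+0+0+0+1+0+1+0+0+0+0+1+0+0+0 mod 2 = 1
  s[3] = (000000011111111)·(101010110101000) mod 2 = 0+0+0+0+0+0+0+1+0+1+0+1+0+0+0 mod 2 = 1
Syndrome = 0111
Column i of H is the binary representation of i, so the syndrome is the binary index of the flipped bit.
Read s = 0111 with s[0] as LSB: 0·2^0 + 1·2^1 + 1·2^2 + 1·2^3 = 14.
Error is at bit position 14.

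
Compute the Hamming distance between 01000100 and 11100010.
XOR = 10100110, count of 1s = 4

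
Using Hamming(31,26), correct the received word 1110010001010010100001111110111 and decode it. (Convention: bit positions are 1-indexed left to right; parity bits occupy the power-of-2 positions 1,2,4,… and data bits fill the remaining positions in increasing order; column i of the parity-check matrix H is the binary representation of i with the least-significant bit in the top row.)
Syndrome s = H · r^T (mod 2), r = 1110010001010010100001111110111:
  s[0] = (1010101010101010101010101010101)·(1110010001010010100001111110111) mod 2 = 1+0+1+0+0+0+0+0+0+0+0+0+0+0+1+0+1+0+0+0+0+0+1+0+1+0+1+0+1+0+1 mod 2 = 1
  s[1] = (0110011001100110011001100110011)·(1110010001010010100001111110111) mod 2 = 0+1+1+0+0+1+0+0+0+1+0+0+0+0+1+0+0+0+0+0+0+1+1+0+0+1+1+0+0+1+1 mod 2 = 1
  s[2] = (0001111000011110000111100001111)·(1110010001010010100001111110111) mod 2 = 0+0+0+0+0+1+0+0+0+0+0+1+0+0+1+0+0+0+0+0+0+1+1+0+0+0+0+0+1+1+1 mod 2 = 0
  s[3] = (0000000111111110000000011111111)·(1110010001010010100001111110111) mod 2 = 0+0+0+0+0+0+0+0+0+1+0+1+0+0+1+0+0+0+0+0+0+0+0+1+1+1+1+0+1+1+1 mod 2 = 0
  s[4] = (0000000000000001111111111111111)·(1110010001010010100001111110111) mod 2 = 0+0+0+0+0+0+0+0+0+0+0+0+0+0+0+0+1+0+0+0+0+1+1+1+1+1+1+0+1+1+1 mod 2 = 0
Syndrome = 11000
Column 3 of H equals this syndrome → error at bit 3 (1-indexed).
Flip bit 3: 1110010001010010100001111110111 → 1100010001010010100001111110111
Extract data bits at positions {3,5,6,7,9,10,11,12,13,14,15,17,18,19,20,21,22,23,24,25,26,27,28,29,30,31}: 00100101001100001111110111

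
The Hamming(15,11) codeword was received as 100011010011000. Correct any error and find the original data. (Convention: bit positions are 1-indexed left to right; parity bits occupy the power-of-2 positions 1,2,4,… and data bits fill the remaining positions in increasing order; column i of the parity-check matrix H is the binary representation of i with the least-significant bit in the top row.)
Syndrome s = H · r^T (mod 2), r = 100011010011000:
  s[0] = (101010101010101)·(100011010011000) mod 2 = 1+0+0+0+1+0+0+0+0+0+1+0+0+0+0 mod 2 = 1
  s[1] = (011001100110011)·(100011010011000) mod 2 = 0+0+0+0+0+1+0+0+0+0+1+0+0+0+0 mod 2 = 0
  s[2] = (000111100001111)·(100011010011000) mod 2 = 0+0+0+0+1+1+0+0+0+0+0+1+0+0+0 mod 2 = 1
  s[3] = (000000011111111)·(100011010011000) mod 2 = 0+0+0+0+0+0+0+1+0+0+1+1+0+0+0 mod 2 = 1
Syndrome = 1011
Column 13 of H equals this syndrome → error at bit 13 (1-indexed).
Flip bit 13: 100011010011000 → 100011010011100
Extract data bits at positions {3,5,6,7,9,10,11,12,13,14,15}: 01100011100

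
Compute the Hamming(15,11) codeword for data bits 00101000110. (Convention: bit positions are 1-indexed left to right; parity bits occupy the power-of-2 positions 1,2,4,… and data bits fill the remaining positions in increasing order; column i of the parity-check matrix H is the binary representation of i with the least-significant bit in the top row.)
Codeword c = d · G (mod 2), d = 00101000110:
  c[0] = d·G[:,0] = (00101000110)·(11011010101) mod 2 = 0+0+0+0+1+0+0+0+1+0+0 mod 2 = 0
  c[1] = d·G[:,1] = (00101000110)·(10110110011) mod 2 = 0+0+1+0+0+0+0+0+0+1+0 mod 2 = 0
  c[2] = d·G[:,2] = (00101000110)·(10000000000) mod 2 = 0+0+0+0+0+0+0+0+0+0+0 mod 2 = 0
  c[3] = d·G[:,3] = (00101000110)·(01110001111) mod 2 = 0+0+1+0+0+0+0+0+1+1+0 mod 2 = 1
  c[4] = d·G[:,4] = (00101000110)·(01000000000) mod 2 = 0+0+0+0+0+0+0+0+0+0+0 mod 2 = 0
  c[5] = d·G[:,5] = (00101000110)·(00100000000) mod 2 = 0+0+1+0+0+0+0+0+0+0+0 mod 2 = 1
  c[6] = d·G[:,6] = (00101000110)·(00010000000) mod 2 = 0+0+0+0+0+0+0+0+0+0+0 mod 2 = 0
  c[7] = d·G[:,7] = (00101000110)·(00001111111) mod 2 = 0+0+0+0+1+0+0+0+1+1+0 mod 2 = 1
  c[8] = d·G[:,8] = (00101000110)·(00001000000) mod 2 = 0+0+0+0+1+0+0+0+0+0+0 mod 2 = 1
  c[9] = d·G[:,9] = (00101000110)·(00000100000) mod 2 = 0+0+0+0+0+0+0+0+0+0+0 mod 2 = 0
  c[10] = d·G[:,10] = (00101000110)·(00000010000) mod 2 = 0+0+0+0+0+0+0+0+0+0+0 mod 2 = 0
  c[11] = d·G[:,11] = (00101000110)·(00000001000) mod 2 = 0+0+0+0+0+0+0+0+0+0+0 mod 2 = 0
  c[12] = d·G[:,12] = (00101000110)·(00000000100) mod 2 = 0+0+0+0+0+0+0+0+1+0+0 mod 2 = 1
  c[13] = d·G[:,13] = (00101000110)·(00000000010) mod 2 = 0+0+0+0+0+0+0+0+0+1+0 mod 2 = 1
  c[14] = d·G[:,14] = (00101000110)·(00000000001) mod 2 = 0+0+0+0+0+0+0+0+0+0+0 mod 2 = 0
Codeword = 000101011000110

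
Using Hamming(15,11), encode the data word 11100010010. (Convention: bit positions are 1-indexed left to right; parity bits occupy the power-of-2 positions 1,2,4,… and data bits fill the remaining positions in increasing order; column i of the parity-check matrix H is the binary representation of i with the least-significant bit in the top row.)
Codeword c = d · G (mod 2), d = 11100010010:
  c[0] = d·G[:,0] = (11100010010)·(11011010101) mod 2 = 1+1+0+0+0+0+1+0+0+0+0 mod 2 = 1
  c[1] = d·G[:,1] = (11100010010)·(10110110011) mod 2 = 1+0+1+0+0+0+1+0+0+1+0 mod 2 = 0
  c[2] = d·G[:,2] = (11100010010)·(10000000000) mod 2 = 1+0+0+0+0+0+0+0+0+0+0 mod 2 = 1
  c[3] = d·G[:,3] = (11100010010)·(01110001111) mod 2 = 0+1+1+0+0+0+0+0+0+1+0 mod 2 = 1
  c[4] = d·G[:,4] = (11100010010)·(01000000000) mod 2 = 0+1+0+0+0+0+0+0+0+0+0 mod 2 = 1
  c[5] = d·G[:,5] = (11100010010)·(00100000000) mod 2 = 0+0+1+0+0+0+0+0+0+0+0 mod 2 = 1
  c[6] = d·G[:,6] = (11100010010)·(00010000000) mod 2 = 0+0+0+0+0+0+0+0+0+0+0 mod 2 = 0
  c[7] = d·G[:,7] = (11100010010)·(00001111111) mod 2 = 0+0+0+0+0+0+1+0+0+1+0 mod 2 = 0
  c[8] = d·G[:,8] = (11100010010)·(00001000000) mod 2 = 0+0+0+0+0+0+0+0+0+0+0 mod 2 = 0
  c[9] = d·G[:,9] = (11100010010)·(00000100000) mod 2 = 0+0+0+0+0+0+0+0+0+0+0 mod 2 = 0
  c[10] = d·G[:,10] = (11100010010)·(00000010000) mod 2 = 0+0+0+0+0+0+1+0+0+0+0 mod 2 = 1
  c[11] = d·G[:,11] = (11100010010)·(00000001000) mod 2 = 0+0+0+0+0+0+0+0+0+0+0 mod 2 = 0
  c[12] = d·G[:,12] = (11100010010)·(00000000100) mod 2 = 0+0+0+0+0+0+0+0+0+0+0 mod 2 = 0
  c[13] = d·G[:,13] = (11100010010)·(00000000010) mod 2 = 0+0+0+0+0+0+0+0+0+1+0 mod 2 = 1
  c[14] = d·G[:,14] = (11100010010)·(00000000001) mod 2 = 0+0+0+0+0+0+0+0+0+0+0 mod 2 = 0
Codeword = 101111000010010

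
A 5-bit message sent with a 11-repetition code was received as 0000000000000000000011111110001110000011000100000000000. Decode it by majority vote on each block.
Split into 11-bit blocks and majority-vote each:
  block 1 = 00000000000: 0 ones, 11 zeros → 0
  block 2 = 00000000011: 2 ones, 9 zeros → 0
  block 3 = 11111000111: 8 ones, 3 zeros → 1
  block 4 = 00000110001: 3 ones, 8 zeros → 0
  block 5 = 00000000000: 0 ones, 11 zeros → 0
Decoded = 00100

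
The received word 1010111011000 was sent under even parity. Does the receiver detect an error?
Sum of received bits: 1+0+1+0+1+1+1+0+1+1+0+0+0 = 7; 7 mod 2 = 1. Result is 1 ≠ 0 → error detected.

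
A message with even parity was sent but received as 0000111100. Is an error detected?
Sum of received bits: 0+0+0+0+1+1+1+1+0+0 = 4; 4 mod 2 = 0. Result is 0 → no error detected.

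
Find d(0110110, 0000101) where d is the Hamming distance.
XOR = 0110011, count of 1s = 4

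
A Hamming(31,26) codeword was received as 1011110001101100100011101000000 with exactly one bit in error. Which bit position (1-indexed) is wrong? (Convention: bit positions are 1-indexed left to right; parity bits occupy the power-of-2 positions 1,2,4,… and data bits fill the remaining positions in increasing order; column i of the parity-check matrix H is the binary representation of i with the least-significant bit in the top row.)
Syndrome s = H · r^T (mod 2), r = 1011110001101100100011101000000:
  s[0] = (1010101010101010101010101010101)·(1011110001101100100011101000000) mod 2 = 1+0+1+0+1+0+0+0+0+0+1+0+1+0+0+0+1+0+0+0+1+0+1+0+1+0+0+0+0+0+0 mod 2 = 1
  s[1] = (0110011001100110011001100110011)·(1011110001101100100011101000000) mod 2 = 0+0+1+0+0+1+0+0+0+1+1+0+0+1+0+0+0+0+0+0+0+1+1+0+0+0+0+0+0+0+0 mod 2 = 1
  s[2] = (0001111000011110000111100001111)·(1011110001101100100011101000000) mod 2 = 0+0+0+1+1+1+0+0+0+0+0+0+1+1+0+0+0+0+0+0+1+1+1+0+0+0+0+0+0+0+0 mod 2 = 0
  s[3] = (0000000111111110000000011111111)·(1011110001101100100011101000000) mod 2 = 0+0+0+0+0+0+0+0+0+1+1+0+1+1+0+0+0+0+0+0+0+0+0+0+1+0+0+0+0+0+0 mod 2 = 1
  s[4] = (0000000000000001111111111111111)·(1011110001101100100011101000000) mod 2 = 0+0+0+0+0+0+0+0+0+0+0+0+0+0+0+0+1+0+0+0+1+1+1+0+1+0+0+0+0+0+0 mod 2 = 1
Syndrome = 11011
Column i of H is the binary representation of i, so the syndrome is the binary index of the flipped bit.
Read s = 11011 with s[0] as LSB: 1·2^0 + 1·2^1 + 0·2^2 + 1·2^3 + 1·2^4 = 27.
Error is at bit position 27.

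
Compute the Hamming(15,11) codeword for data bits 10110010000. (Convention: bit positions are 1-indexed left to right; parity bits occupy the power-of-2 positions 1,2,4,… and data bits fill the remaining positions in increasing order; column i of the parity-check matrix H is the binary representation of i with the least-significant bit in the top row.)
Codeword c = d · G (mod 2), d = 10110010000:
  c[0] = d·G[:,0] = (10110010000)·(11011010101) mod 2 = 1+0+0+1+0+0+1+0+0+0+0 mod 2 = 1
  c[1] = d·G[:,1] = (10110010000)·(10110110011) mod 2 = 1+0+1+1+0+0+1+0+0+0+0 mod 2 = 0
  c[2] = d·G[:,2] = (10110010000)·(10000000000) mod 2 = 1+0+0+0+0+0+0+0+0+0+0 mod 2 = 1
  c[3] = d·G[:,3] = (10110010000)·(01110001111) mod 2 = 0+0+1+1+0+0+0+0+0+0+0 mod 2 = 0
  c[4] = d·G[:,4] = (10110010000)·(01000000000) mod 2 = 0+0+0+0+0+0+0+0+0+0+0 mod 2 = 0
  c[5] = d·G[:,5] = (10110010000)·(00100000000) mod 2 = 0+0+1+0+0+0+0+0+0+0+0 mod 2 = 1
  c[6] = d·G[:,6] = (10110010000)·(00010000000) mod 2 = 0+0+0+1+0+0+0+0+0+0+0 mod 2 = 1
  c[7] = d·G[:,7] = (10110010000)·(00001111111) mod 2 = 0+0+0+0+0+0+1+0+0+0+0 mod 2 = 1
  c[8] = d·G[:,8] = (10110010000)·(00001000000) mod 2 = 0+0+0+0+0+0+0+0+0+0+0 mod 2 = 0
  c[9] = d·G[:,9] = (10110010000)·(00000100000) mod 2 = 0+0+0+0+0+0+0+0+0+0+0 mod 2 = 0
  c[10] = d·G[:,10] = (10110010000)·(00000010000) mod 2 = 0+0+0+0+0+0+1+0+0+0+0 mod 2 = 1
  c[11] = d·G[:,11] = (10110010000)·(00000001000) mod 2 = 0+0+0+0+0+0+0+0+0+0+0 mod 2 = 0
  c[12] = d·G[:,12] = (10110010000)·(00000000100) mod 2 = 0+0+0+0+0+0+0+0+0+0+0 mod 2 = 0
  c[13] = d·G[:,13] = (10110010000)·(00000000010) mod 2 = 0+0+0+0+0+0+0+0+0+0+0 mod 2 = 0
  c[14] = d·G[:,14] = (10110010000)·(00000000001) mod 2 = 0+0+0+0+0+0+0+0+0+0+0 mod 2 = 0
Codeword = 101001110010000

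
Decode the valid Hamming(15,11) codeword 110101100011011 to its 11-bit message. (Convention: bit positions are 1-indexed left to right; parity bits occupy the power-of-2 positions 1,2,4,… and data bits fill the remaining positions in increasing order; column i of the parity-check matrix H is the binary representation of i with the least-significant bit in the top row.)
Parity bits occupy power-of-2 positions; data bits are at positions {3,5,6,7,9,10,11,12,13,14,15} (1-indexed).
Extract: c[3]=0 c[5]=0 c[6]=1 c[7]=1 c[9]=0 c[10]=0 c[11]=1 c[12]=1 c[13]=0 c[14]=1 c[15]=1
Data = 00110011011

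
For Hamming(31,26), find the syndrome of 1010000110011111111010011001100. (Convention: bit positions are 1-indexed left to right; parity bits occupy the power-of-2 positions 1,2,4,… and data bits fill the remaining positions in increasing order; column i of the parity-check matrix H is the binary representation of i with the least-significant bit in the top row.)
Syndrome s = H · r^T (mod 2), r = 1010000110011111111010011001100:
  s[0] = (1010101010101010101010101010101)·(1010000110011111111010011001100) mod 2 = 1+0+1+0+0+0+0+0+1+0+0+0+1+0+1+0+1+0+1+0+1+0+0+0+1+0+0+0+1+0+0 mod 2 = 0
  s[1] = (0110011001100110011001100110011)·(1010000110011111111010011001100) mod 2 = 0+0+1+0+0+0+0+0+0+0+0+0+0+1+1+0+0+1+1+0+0+0+0+0+0+0+0+0+0+0+0 mod 2 = 1
  s[2] = (0001111000011110000111100001111)·(1010000110011111111010011001100) mod 2 = 0+0+0+0+0+0+0+0+0+0+0+1+1+1+1+0+0+0+0+0+1+0+0+0+0+0+0+1+1+0+0 mod 2 = 1
  s[3] = (0000000111111110000000011111111)·(1010000110011111111010011001100) mod 2 = 0+0+0+0+0+0+0+1+1+0+0+1+1+1+1+0+0+0+0+0+0+0+0+1+1+0+0+1+1+0+0 mod 2 = 0
  s[4] = (0000000000000001111111111111111)·(1010000110011111111010011001100) mod 2 = 0+0+0+0+0+0+0+0+0+0+0+0+0+0+0+1+1+1+1+0+1+0+0+1+1+0+0+1+1+0+0 mod 2 = 1
Syndrome = 01101
Non-zero syndrome: error at position 22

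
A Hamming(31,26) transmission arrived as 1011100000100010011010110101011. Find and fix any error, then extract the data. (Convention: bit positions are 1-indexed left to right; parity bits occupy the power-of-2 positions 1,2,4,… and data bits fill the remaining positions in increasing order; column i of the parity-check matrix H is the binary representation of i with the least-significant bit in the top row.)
Syndrome s = H · r^T (mod 2), r = 1011100000100010011010110101011:
  s[0] = (1010101010101010101010101010101)·(1011100000100010011010110101011) mod 2 = 1+0+1+0+1+0+0+0+0+0+1+0+0+0+1+0+0+0+1+0+1+0+1+0+0+0+0+0+0+0+1 mod 2 = 1
  s[1] = (0110011001100110011001100110011)·(1011100000100010011010110101011) mod 2 = 0+0+1+0+0+0+0+0+0+0+1+0+0+0+1+0+0+1+1+0+0+0+1+0+0+1+0+0+0+1+1 mod 2 = 1
  s[2] = (0001111000011110000111100001111)·(1011100000100010011010110101011) mod 2 = 0+0+0+1+1+0+0+0+0+0+0+0+0+0+1+0+0+0+0+0+1+0+1+0+0+0+0+1+0+1+1 mod 2 = 0
  s[3] = (0000000111111110000000011111111)·(1011100000100010011010110101011) mod 2 = 0+0+0+0+0+0+0+0+0+0+1+0+0+0+1+0+0+0+0+0+0+0+0+1+0+1+0+1+0+1+1 mod 2 = 1
  s[4] = (0000000000000001111111111111111)·(1011100000100010011010110101011) mod 2 = 0+0+0+0+0+0+0+0+0+0+0+0+0+0+0+0+0+1+1+0+1+0+1+1+0+1+0+1+0+1+1 mod 2 = 1
Syndrome = 11011
Column 27 of H equals this syndrome → error at bit 27 (1-indexed).
Flip bit 27: 1011100000100010011010110101011 → 1011100000100010011010110111011
Extract data bits at positions {3,5,6,7,9,10,11,12,13,14,15,17,18,19,20,21,22,23,24,25,26,27,28,29,30,31}: 11000010001011010110111011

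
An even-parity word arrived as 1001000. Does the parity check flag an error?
Sum of received bits: 1+0+0+1+0+0+0 = 2; 2 mod 2 = 0. Result is 0 → no error detected.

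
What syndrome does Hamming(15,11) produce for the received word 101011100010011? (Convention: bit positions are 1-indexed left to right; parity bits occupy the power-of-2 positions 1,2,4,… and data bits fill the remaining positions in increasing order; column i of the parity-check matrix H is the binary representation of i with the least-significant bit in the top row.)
Syndrome s = H · r^T (mod 2), r = 101011100010011:
  s[0] = (101010101010101)·(101011100010011) mod 2 = 1+0+1+0+1+0+1+0+0+0+1+0+0+0+1 mod 2 = 0
  s[1] = (011001100110011)·(101011100010011) mod 2 = 0+0+1+0+0+1+1+0+0+0+1+0+0+1+1 mod 2 = 0
  s[2] = (000111100001111)·(101011100010011) mod 2 = 0+0+0+0+1+1+1+0+0+0+0+0+0+1+1 mod 2 = 1
  s[3] = (000000011111111)·(101011100010011) mod 2 = 0+0+0+0+0+0+0+0+0+0+1+0+0+1+1 mod 2 = 1
Syndrome = 0011
Non-zero syndrome: error at position 12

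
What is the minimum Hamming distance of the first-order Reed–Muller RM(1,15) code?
d_min = 16384 (RM(1,15) has length 32768 and minimum distance 2^(m−1) = 16384).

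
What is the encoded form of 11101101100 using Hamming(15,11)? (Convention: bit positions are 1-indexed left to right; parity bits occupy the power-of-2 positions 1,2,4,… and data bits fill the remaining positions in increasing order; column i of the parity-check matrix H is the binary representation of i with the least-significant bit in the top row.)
Codeword c = d · G (mod 2), d = 11101101100:
  c[0] = d·G[:,0] = (11101101100)·(11011010101) mod 2 = 1+1+0+0+1+0+0+0+1+0+0 mod 2 = 0
  c[1] = d·G[:,1] = (11101101100)·(10110110011) mod 2 = 1+0+1+0+0+1+0+0+0+0+0 mod 2 = 1
  c[2] = d·G[:,2] = (11101101100)·(10000000000) mod 2 = 1+0+0+0+0+0+0+0+0+0+0 mod 2 = 1
  c[3] = d·G[:,3] = (11101101100)·(01110001111) mod 2 = 0+1+1+0+0+0+0+1+1+0+0 mod 2 = 0
  c[4] = d·G[:,4] = (11101101100)·(01000000000) mod 2 = 0+1+0+0+0+0+0+0+0+0+0 mod 2 = 1
  c[5] = d·G[:,5] = (11101101100)·(00100000000) mod 2 = 0+0+1+0+0+0+0+0+0+0+0 mod 2 = 1
  c[6] = d·G[:,6] = (11101101100)·(00010000000) mod 2 = 0+0+0+0+0+0+0+0+0+0+0 mod 2 = 0
  c[7] = d·G[:,7] = (11101101100)·(00001111111) mod 2 = 0+0+0+0+1+1+0+1+1+0+0 mod 2 = 0
  c[8] = d·G[:,8] = (11101101100)·(00001000000) mod 2 = 0+0+0+0+1+0+0+0+0+0+0 mod 2 = 1
  c[9] = d·G[:,9] = (11101101100)·(00000100000) mod 2 = 0+0+0+0+0+1+0+0+0+0+0 mod 2 = 1
  c[10] = d·G[:,10] = (11101101100)·(00000010000) mod 2 = 0+0+0+0+0+0+0+0+0+0+0 mod 2 = 0
  c[11] = d·G[:,11] = (11101101100)·(00000001000) mod 2 = 0+0+0+0+0+0+0+1+0+0+0 mod 2 = 1
  c[12] = d·G[:,12] = (11101101100)·(00000000100) mod 2 = 0+0+0+0+0+0+0+0+1+0+0 mod 2 = 1
  c[13] = d·G[:,13] = (11101101100)·(00000000010) mod 2 = 0+0+0+0+0+0+0+0+0+0+0 mod 2 = 0
  c[14] = d·G[:,14] = (11101101100)·(00000000001) mod 2 = 0+0+0+0+0+0+0+0+0+0+0 mod 2 = 0
Codeword = 011011001101100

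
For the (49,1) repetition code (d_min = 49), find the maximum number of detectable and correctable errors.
Detection only: up to d_min − 1 = 48 errors.
Correction: up to ⌊(d_min − 1)/2⌋ = ⌊48/2⌋ = 24 errors.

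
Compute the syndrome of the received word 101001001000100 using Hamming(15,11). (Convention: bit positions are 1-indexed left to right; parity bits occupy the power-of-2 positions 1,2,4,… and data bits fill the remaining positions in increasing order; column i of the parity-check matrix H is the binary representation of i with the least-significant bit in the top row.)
Syndrome s = H · r^T (mod 2), r = 101001001000100:
  s[0] = (101010101010101)·(101001001000100) mod 2 = 1+0+1+0+0+0+0+0+1+0+0+0+1+0+0 mod 2 = 0
  s[1] = (011001100110011)·(101001001000100) mod 2 = 0+0+1+0+0+1+0+0+0+0+0+0+0+0+0 mod 2 = 0
  s[2] = (000111100001111)·(101001001000100) mod 2 = 0+0+0+0+0+1+0+0+0+0+0+0+1+0+0 mod 2 = 0
  s[3] = (000000011111111)·(101001001000100) mod 2 = 0+0+0+0+0+0+0+0+1+0+0+0+1+0+0 mod 2 = 0
Syndrome = 0000
s = 0: no error detected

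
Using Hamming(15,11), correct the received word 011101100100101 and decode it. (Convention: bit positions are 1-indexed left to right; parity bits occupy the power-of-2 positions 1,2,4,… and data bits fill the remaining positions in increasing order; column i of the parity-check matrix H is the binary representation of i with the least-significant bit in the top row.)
Syndrome s = H · r^T (mod 2), r = 011101100100101:
  s[0] = (101010101010101)·(011101100100101) mod 2 = 0+0+1+0+0+0+1+0+0+0+0+0+1+0+1 mod 2 = 0
  s[1] = (011001100110011)·(011101100100101) mod 2 = 0+1+1+0+0+1+1+0+0+1+0+0+0+0+1 mod 2 = 0
  s[2] = (000111100001111)·(011101100100101) mod 2 = 0+0+0+1+0+1+1+0+0+0+0+0+1+0+1 mod 2 = 1
  s[3] = (000000011111111)·(011101100100101) mod 2 = 0+0+0+0+0+0+0+0+0+1+0+0+1+0+1 mod 2 = 1
Syndrome = 0011
Column 12 of H equals this syndrome → error at bit 12 (1-indexed).
Flip bit 12: 011101100100101 → 011101100101101
Extract data bits at positions {3,5,6,7,9,10,11,12,13,14,15}: 10110101101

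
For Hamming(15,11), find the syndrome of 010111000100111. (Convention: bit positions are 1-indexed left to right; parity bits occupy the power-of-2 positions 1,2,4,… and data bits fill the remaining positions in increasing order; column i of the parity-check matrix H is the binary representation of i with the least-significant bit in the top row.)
Syndrome s = H · r^T (mod 2), r = 010111000100111:
  s[0] = (101010101010101)·(010111000100111) mod 2 = 0+0+0+0+1+0+0+0+0+0+0+0+1+0+1 mod 2 = 1
  s[1] = (011001100110011)·(010111000100111) mod 2 = 0+1+0+0+0+1+0+0+0+1+0+0+0+1+1 mod 2 = 1
  s[2] = (000111100001111)·(010111000100111) mod 2 = 0+0+0+1+1+1+0+0+0+0+0+0+1+1+1 mod 2 = 0
  s[3] = (000000011111111)·(010111000100111) mod 2 = 0+0+0+0+0+0+0+0+0+1+0+0+1+1+1 mod 2 = 0
Syndrome = 1100
Non-zero syndrome: error at position 3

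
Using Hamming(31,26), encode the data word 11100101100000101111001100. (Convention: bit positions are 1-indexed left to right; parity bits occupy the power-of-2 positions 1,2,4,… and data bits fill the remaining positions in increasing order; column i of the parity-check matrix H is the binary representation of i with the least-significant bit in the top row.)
Codeword c = d · G (mod 2), d = 11100101100000101111001100:
  c[0] = d·G[:,0] = (11100101100000101111001100)·(11011010101101010101010101) mod 2 = 1+1+0+0+0+0+0+0+1+0+0+0+0+0+0+0+0+1+0+1+0+0+0+1+0+0 mod 2 = 0
  c[1] = d·G[:,1] = (11100101100000101111001100)·(10110110011011001100110011) mod 2 = 1+0+1+0+0+1+0+0+0+0+0+0+0+0+0+0+1+1+0+0+0+0+0+0+0+0 mod 2 = 1
  c[2] = d·G[:,2] = (11100101100000101111001100)·(10000000000000000000000000) mod 2 = 1+0+0+0+0+0+0+0+0+0+0+0+0+0+0+0+0+0+0+0+0+0+0+0+0+0 mod 2 = 1
  c[3] = d·G[:,3] = (11100101100000101111001100)·(01110001111000111100001111) mod 2 = 0+1+1+0+0+0+0+1+1+0+0+0+0+0+1+0+1+1+0+0+0+0+1+1+0+0 mod 2 = 1
  c[4] = d·G[:,4] = (11100101100000101111001100)·(01000000000000000000000000) mod 2 = 0+1+0+0+0+0+0+0+0+0+0+0+0+0+0+0+0+0+0+0+0+0+0+0+0+0 mod 2 = 1
  c[5] = d·G[:,5] = (11100101100000101111001100)·(00100000000000000000000000) mod 2 = 0+0+1+0+0+0+0+0+0+0+0+0+0+0+0+0+0+0+0+0+0+0+0+0+0+0 mod 2 = 1
  c[6] = d·G[:,6] = (11100101100000101111001100)·(00010000000000000000000000) mod 2 = 0+0+0+0+0+0+0+0+0+0+0+0+0+0+0+0+0+0+0+0+0+0+0+0+0+0 mod 2 = 0
  c[7] = d·G[:,7] = (11100101100000101111001100)·(00001111111000000011111111) mod 2 = 0+0+0+0+0+1+0+1+1+0+0+0+0+0+0+0+0+0+1+1+0+0+1+1+0+0 mod 2 = 1
  c[8] = d·G[:,8] = (11100101100000101111001100)·(00001000000000000000000000) mod 2 = 0+0+0+0+0+0+0+0+0+0+0+0+0+0+0+0+0+0+0+0+0+0+0+0+0+0 mod 2 = 0
  c[9] = d·G[:,9] = (11100101100000101111001100)·(00000100000000000000000000) mod 2 = 0+0+0+0+0+1+0+0+0+0+0+0+0+0+0+0+0+0+0+0+0+0+0+0+0+0 mod 2 = 1
  c[10] = d·G[:,10] = (11100101100000101111001100)·(00000010000000000000000000) mod 2 = 0+0+0+0+0+0+0+0+0+0+0+0+0+0+0+0+0+0+0+0+0+0+0+0+0+0 mod 2 = 0
  c[11] = d·G[:,11] = (11100101100000101111001100)·(00000001000000000000000000) mod 2 = 0+0+0+0+0+0+0+1+0+0+0+0+0+0+0+0+0+0+0+0+0+0+0+0+0+0 mod 2 = 1
  c[12] = d·G[:,12] = (11100101100000101111001100)·(00000000100000000000000000) mod 2 = 0+0+0+0+0+0+0+0+1+0+0+0+0+0+0+0+0+0+0+0+0+0+0+0+0+0 mod 2 = 1
  c[13] = d·G[:,13] = (11100101100000101111001100)·(00000000010000000000000000) mod 2 = 0+0+0+0+0+0+0+0+0+0+0+0+0+0+0+0+0+0+0+0+0+0+0+0+0+0 mod 2 = 0
  c[14] = d·G[:,14] = (11100101100000101111001100)·(00000000001000000000000000) mod 2 = 0+0+0+0+0+0+0+0+0+0+0+0+0+0+0+0+0+0+0+0+0+0+0+0+0+0 mod 2 = 0
  c[15] = d·G[:,15] = (11100101100000101111001100)·(00000000000111111111111111) mod 2 = 0+0+0+0+0+0+0+0+0+0+0+0+0+0+1+0+1+1+1+1+0+0+1+1+0+0 mod 2 = 1
  c[16] = d·G[:,16] = (11100101100000101111001100)·(00000000000100000000000000) mod 2 = 0+0+0+0+0+0+0+0+0+0+0+0+0+0+0+0+0+0+0+0+0+0+0+0+0+0 mod 2 = 0
  c[17] = d·G[:,17] = (11100101100000101111001100)·(00000000000010000000000000) mod 2 = 0+0+0+0+0+0+0+0+0+0+0+0+0+0+0+0+0+0+0+0+0+0+0+0+0+0 mod 2 = 0
  c[18] = d·G[:,18] = (11100101100000101111001100)·(00000000000001000000000000) mod 2 = 0+0+0+0+0+0+0+0+0+0+0+0+0+0+0+0+0+0+0+0+0+0+0+0+0+0 mod 2 = 0
  c[19] = d·G[:,19] = (11100101100000101111001100)·(00000000000000100000000000) mod 2 = 0+0+0+0+0+0+0+0+0+0+0+0+0+0+1+0+0+0+0+0+0+0+0+0+0+0 mod 2 = 1
  c[20] = d·G[:,20] = (11100101100000101111001100)·(00000000000000010000000000) mod 2 = 0+0+0+0+0+0+0+0+0+0+0+0+0+0+0+0+0+0+0+0+0+0+0+0+0+0 mod 2 = 0
  c[21] = d·G[:,21] = (11100101100000101111001100)·(00000000000000001000000000) mod 2 = 0+0+0+0+0+0+0+0+0+0+0+0+0+0+0+0+1+0+0+0+0+0+0+0+0+0 mod 2 = 1
  c[22] = d·G[:,22] = (11100101100000101111001100)·(00000000000000000100000000) mod 2 = 0+0+0+0+0+0+0+0+0+0+0+0+0+0+0+0+0+1+0+0+0+0+0+0+0+0 mod 2 = 1
  c[23] = d·G[:,23] = (11100101100000101111001100)·(00000000000000000010000000) mod 2 = 0+0+0+0+0+0+0+0+0+0+0+0+0+0+0+0+0+0+1+0+0+0+0+0+0+0 mod 2 = 1
  c[24] = d·G[:,24] = (11100101100000101111001100)·(00000000000000000001000000) mod 2 = 0+0+0+0+0+0+0+0+0+0+0+0+0+0+0+0+0+0+0+1+0+0+0+0+0+0 mod 2 = 1
  c[25] = d·G[:,25] = (11100101100000101111001100)·(00000000000000000000100000) mod 2 = 0+0+0+0+0+0+0+0+0+0+0+0+0+0+0+0+0+0+0+0+0+0+0+0+0+0 mod 2 = 0
  c[26] = d·G[:,26] = (11100101100000101111001100)·(00000000000000000000010000) mod 2 = 0+0+0+0+0+0+0+0+0+0+0+0+0+0+0+0+0+0+0+0+0+0+0+0+0+0 mod 2 = 0
  c[27] = d·G[:,27] = (11100101100000101111001100)·(00000000000000000000001000) mod 2 = 0+0+0+0+0+0+0+0+0+0+0+0+0+0+0+0+0+0+0+0+0+0+1+0+0+0 mod 2 = 1
  c[28] = d·G[:,28] = (11100101100000101111001100)·(00000000000000000000000100) mod 2 = 0+0+0+0+0+0+0+0+0+0+0+0+0+0+0+0+0+0+0+0+0+0+0+1+0+0 mod 2 = 1
  c[29] = d·G[:,29] = (11100101100000101111001100)·(00000000000000000000000010) mod 2 = 0+0+0+0+0+0+0+0+0+0+0+0+0+0+0+0+0+0+0+0+0+0+0+0+0+0 mod 2 = 0
  c[30] = d·G[:,30] = (11100101100000101111001100)·(00000000000000000000000001) mod 2 = 0+0+0+0+0+0+0+0+0+0+0+0+0+0+0+0+0+0+0+0+0+0+0+0+0+0 mod 2 = 0
Codeword = 0111110101011001000101111001100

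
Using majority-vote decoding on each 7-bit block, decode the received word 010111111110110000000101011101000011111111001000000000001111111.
Split into 7-bit blocks and majority-vote each:
  block 1 = 0101111: 5 ones, 2 zeros → 1
  block 2 = 1111011: 6 ones, 1 zeros → 1
  block 3 = 0000000: 0 ones, 7 zeros → 0
  block 4 = 1010111: 5 ones, 2 zeros → 1
  block 5 = 0100001: 2 ones, 5 zeros → 0
  block 6 = 1111111: 7 ones, 0 zeros → 1
  block 7 = 0010000: 1 ones, 6 zeros → 0
  block 8 = 0000000: 0 ones, 7 zeros → 0
  block 9 = 1111111: 7 ones, 0 zeros → 1
Decoded = 110101001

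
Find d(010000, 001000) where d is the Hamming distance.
XOR = 011000, count of 1s = 2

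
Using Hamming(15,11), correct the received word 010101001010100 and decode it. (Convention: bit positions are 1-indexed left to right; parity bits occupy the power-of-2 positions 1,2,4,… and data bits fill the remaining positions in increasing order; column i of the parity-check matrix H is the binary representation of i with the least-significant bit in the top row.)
Syndrome s = H · r^T (mod 2), r = 010101001010100:
  s[0] = (101010101010101)·(010101001010100) mod 2 = 0+0+0+0+0+0+0+0+1+0+1+0+1+0+0 mod 2 = 1
  s[1] = (011001100110011)·(010101001010100) mod 2 = 0+1+0+0+0+1+0+0+0+0+1+0+0+0+0 mod 2 = 1
  s[2] = (000111100001111)·(010101001010100) mod 2 = 0+0+0+1+0+1+0+0+0+0+0+0+1+0+0 mod 2 = 1
  s[3] = (000000011111111)·(010101001010100) mod 2 = 0+0+0+0+0+0+0+0+1+0+1+0+1+0+0 mod 2 = 1
Syndrome = 1111
Column 15 of H equals this syndrome → error at bit 15 (1-indexed).
Flip bit 15: 010101001010100 → 010101001010101
Extract data bits at positions {3,5,6,7,9,10,11,12,13,14,15}: 00101010101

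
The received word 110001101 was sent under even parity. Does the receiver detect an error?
Sum of received bits: 1+1+0+0+0+1+1+0+1 = 5; 5 mod 2 = 1. Result is 1 ≠ 0 → error detected.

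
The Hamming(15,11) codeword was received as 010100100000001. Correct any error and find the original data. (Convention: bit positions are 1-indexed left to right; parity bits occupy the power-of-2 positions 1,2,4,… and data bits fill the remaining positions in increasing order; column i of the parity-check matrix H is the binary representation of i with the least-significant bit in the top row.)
Syndrome s = H · r^T (mod 2), r = 010100100000001:
  s[0] = (101010101010101)·(010100100000001) mod 2 = 0+0+0+0+0+0+1+0+0+0+0+0+0+0+1 mod 2 = 0
  s[1] = (011001100110011)·(010100100000001) mod 2 = 0+1+0+0+0+0+1+0+0+0+0+0+0+0+1 mod 2 = 1
  s[2] = (000111100001111)·(010100100000001) mod 2 = 0+0+0+1+0+0+1+0+0+0+0+0+0+0+1 mod 2 = 1
  s[3] = (000000011111111)·(010100100000001) mod 2 = 0+0+0+0+0+0+0+0+0+0+0+0+0+0+1 mod 2 = 1
Syndrome = 0111
Column 14 of H equals this syndrome → error at bit 14 (1-indexed).
Flip bit 14: 010100100000001 → 010100100000011
Extract data bits at positions {3,5,6,7,9,10,11,12,13,14,15}: 00010000011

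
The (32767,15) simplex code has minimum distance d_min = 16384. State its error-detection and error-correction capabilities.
Detection only: up to d_min − 1 = 16383 errors.
Correction: up to ⌊(d_min − 1)/2⌋ = ⌊16383/2⌋ = 8191 errors.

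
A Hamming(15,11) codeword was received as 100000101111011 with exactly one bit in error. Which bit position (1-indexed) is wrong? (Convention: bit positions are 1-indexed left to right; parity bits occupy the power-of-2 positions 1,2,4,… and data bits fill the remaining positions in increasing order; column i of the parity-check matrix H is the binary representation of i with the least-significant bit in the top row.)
Syndrome s = H · r^T (mod 2), r = 100000101111011:
  s[0] = (101010101010101)·(100000101111011) mod 2 = 1+0+0+0+0+0+1+0+1+0+1+0+0+0+1 mod 2 = 1
  s[1] = (011001100110011)·(100000101111011) mod 2 = 0+0+0+0+0+0+1+0+0+1+1+0+0+1+1 mod 2 = 1
  s[2] = (000111100001111)·(100000101111011) mod 2 = 0+0+0+0+0+0+1+0+0+0+0+1+0+1+1 mod 2 = 0
  s[3] = (000000011111111)·(100000101111011) mod 2 = 0+0+0+0+0+0+0+0+1+1+1+1+0+1+1 mod 2 = 0
Syndrome = 1100
Column i of H is the binary representation of i, so the syndrome is the binary index of the flipped bit.
Read s = 1100 with s[0] as LSB: 1·2^0 + 1·2^1 + 0·2^2 + 0·2^3 = 3.
Error is at bit position 3.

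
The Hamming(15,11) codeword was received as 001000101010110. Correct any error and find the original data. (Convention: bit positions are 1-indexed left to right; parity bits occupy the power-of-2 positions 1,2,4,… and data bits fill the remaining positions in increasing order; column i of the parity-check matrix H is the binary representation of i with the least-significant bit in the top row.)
Syndrome s = H · r^T (mod 2), r = 001000101010110:
  s[0] = (101010101010101)·(001000101010110) mod 2 = 0+0+1+0+0+0+1+0+1+0+1+0+1+0+0 mod 2 = 1
  s[1] = (011001100110011)·(001000101010110) mod 2 = 0+0+1+0+0+0+1+0+0+0+1+0+0+1+0 mod 2 = 0
  s[2] = (000111100001111)·(001000101010110) mod 2 = 0+0+0+0+0+0+1+0+0+0+0+0+1+1+0 mod 2 = 1
  s[3] = (000000011111111)·(001000101010110) mod 2 = 0+0+0+0+0+0+0+0+1+0+1+0+1+1+0 mod 2 = 0
Syndrome = 1010
Column 5 of H equals this syndrome → error at bit 5 (1-indexed).
Flip bit 5: 001000101010110 → 001010101010110
Extract data bits at positions {3,5,6,7,9,10,11,12,13,14,15}: 11011010110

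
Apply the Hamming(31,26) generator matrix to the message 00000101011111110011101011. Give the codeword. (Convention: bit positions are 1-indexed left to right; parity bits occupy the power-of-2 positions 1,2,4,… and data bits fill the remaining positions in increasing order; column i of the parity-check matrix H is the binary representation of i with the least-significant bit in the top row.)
Codeword c = d · G (mod 2), d = 00000101011111110011101011:
  c[0] = d·G[:,0] = (00000101011111110011101011)·(11011010101101010101010101) mod 2 = 0+0+0+0+0+0+0+0+0+0+1+1+0+1+0+1+0+0+0+1+0+0+0+0+0+1 mod 2 = 0
  c[1] = d·G[:,1] = (00000101011111110011101011)·(10110110011011001100110011) mod 2 = 0+0+0+0+0+1+0+0+0+1+1+0+1+1+0+0+0+0+0+0+1+0+0+0+1+1 mod 2 = 0
  c[2] = d·G[:,2] = (00000101011111110011101011)·(10000000000000000000000000) mod 2 = 0+0+0+0+0+0+0+0+0+0+0+0+0+0+0+0+0+0+0+0+0+0+0+0+0+0 mod 2 = 0
  c[3] = d·G[:,3] = (00000101011111110011101011)·(01110001111000111100001111) mod 2 = 0+0+0+0+0+0+0+1+0+1+1+0+0+0+1+1+0+0+0+0+0+0+1+0+1+1 mod 2 = 0
  c[4] = d·G[:,4] = (00000101011111110011101011)·(01000000000000000000000000) mod 2 = 0+0+0+0+0+0+0+0+0+0+0+0+0+0+0+0+0+0+0+0+0+0+0+0+0+0 mod 2 = 0
  c[5] = d·G[:,5] = (00000101011111110011101011)·(00100000000000000000000000) mod 2 = 0+0+0+0+0+0+0+0+0+0+0+0+0+0+0+0+0+0+0+0+0+0+0+0+0+0 mod 2 = 0
  c[6] = d·G[:,6] = (00000101011111110011101011)·(00010000000000000000000000) mod 2 = 0+0+0+0+0+0+0+0+0+0+0+0+0+0+0+0+0+0+0+0+0+0+0+0+0+0 mod 2 = 0
  c[7] = d·G[:,7] = (00000101011111110011101011)·(00001111111000000011111111) mod 2 = 0+0+0+0+0+1+0+1+0+1+1+0+0+0+0+0+0+0+1+1+1+0+1+0+1+1 mod 2 = 0
  c[8] = d·G[:,8] = (00000101011111110011101011)·(00001000000000000000000000) mod 2 = 0+0+0+0+0+0+0+0+0+0+0+0+0+0+0+0+0+0+0+0+0+0+0+0+0+0 mod 2 = 0
  c[9] = d·G[:,9] = (00000101011111110011101011)·(00000100000000000000000000) mod 2 = 0+0+0+0+0+1+0+0+0+0+0+0+0+0+0+0+0+0+0+0+0+0+0+0+0+0 mod 2 = 1
  c[10] = d·G[:,10] = (00000101011111110011101011)·(00000010000000000000000000) mod 2 = 0+0+0+0+0+0+0+0+0+0+0+0+0+0+0+0+0+0+0+0+0+0+0+0+0+0 mod 2 = 0
  c[11] = d·G[:,11] = (00000101011111110011101011)·(00000001000000000000000000) mod 2 = 0+0+0+0+0+0+0+1+0+0+0+0+0+0+0+0+0+0+0+0+0+0+0+0+0+0 mod 2 = 1
  c[12] = d·G[:,12] = (00000101011111110011101011)·(00000000100000000000000000) mod 2 = 0+0+0+0+0+0+0+0+0+0+0+0+0+0+0+0+0+0+0+0+0+0+0+0+0+0 mod 2 = 0
  c[13] = d·G[:,13] = (00000101011111110011101011)·(00000000010000000000000000) mod 2 = 0+0+0+0+0+0+0+0+0+1+0+0+0+0+0+0+0+0+0+0+0+0+0+0+0+0 mod 2 = 1
  c[14] = d·G[:,14] = (00000101011111110011101011)·(00000000001000000000000000) mod 2 = 0+0+0+0+0+0+0+0+0+0+1+0+0+0+0+0+0+0+0+0+0+0+0+0+0+0 mod 2 = 1
  c[15] = d·G[:,15] = (00000101011111110011101011)·(00000000000111111111111111) mod 2 = 0+0+0+0+0+0+0+0+0+0+0+1+1+1+1+1+0+0+1+1+1+0+1+0+1+1 mod 2 = 1
  c[16] = d·G[:,16] = (00000101011111110011101011)·(00000000000100000000000000) mod 2 = 0+0+0+0+0+0+0+0+0+0+0+1+0+0+0+0+0+0+0+0+0+0+0+0+0+0 mod 2 = 1
  c[17] = d·G[:,17] = (00000101011111110011101011)·(00000000000010000000000000) mod 2 = 0+0+0+0+0+0+0+0+0+0+0+0+1+0+0+0+0+0+0+0+0+0+0+0+0+0 mod 2 = 1
  c[18] = d·G[:,18] = (00000101011111110011101011)·(00000000000001000000000000) mod 2 = 0+0+0+0+0+0+0+0+0+0+0+0+0+1+0+0+0+0+0+0+0+0+0+0+0+0 mod 2 = 1
  c[19] = d·G[:,19] = (00000101011111110011101011)·(00000000000000100000000000) mod 2 = 0+0+0+0+0+0+0+0+0+0+0+0+0+0+1+0+0+0+0+0+0+0+0+0+0+0 mod 2 = 1
  c[20] = d·G[:,20] = (00000101011111110011101011)·(00000000000000010000000000) mod 2 = 0+0+0+0+0+0+0+0+0+0+0+0+0+0+0+1+0+0+0+0+0+0+0+0+0+0 mod 2 = 1
  c[21] = d·G[:,21] = (00000101011111110011101011)·(00000000000000001000000000) mod 2 = 0+0+0+0+0+0+0+0+0+0+0+0+0+0+0+0+0+0+0+0+0+0+0+0+0+0 mod 2 = 0
  c[22] = d·G[:,22] = (00000101011111110011101011)·(00000000000000000100000000) mod 2 = 0+0+0+0+0+0+0+0+0+0+0+0+0+0+0+0+0+0+0+0+0+0+0+0+0+0 mod 2 = 0
  c[23] = d·G[:,23] = (00000101011111110011101011)·(00000000000000000010000000) mod 2 = 0+0+0+0+0+0+0+0+0+0+0+0+0+0+0+0+0+0+1+0+0+0+0+0+0+0 mod 2 = 1
  c[24] = d·G[:,24] = (00000101011111110011101011)·(00000000000000000001000000) mod 2 = 0+0+0+0+0+0+0+0+0+0+0+0+0+0+0+0+0+0+0+1+0+0+0+0+0+0 mod 2 = 1
  c[25] = d·G[:,25] = (00000101011111110011101011)·(00000000000000000000100000) mod 2 = 0+0+0+0+0+0+0+0+0+0+0+0+0+0+0+0+0+0+0+0+1+0+0+0+0+0 mod 2 = 1
  c[26] = d·G[:,26] = (00000101011111110011101011)·(00000000000000000000010000) mod 2 = 0+0+0+0+0+0+0+0+0+0+0+0+0+0+0+0+0+0+0+0+0+0+0+0+0+0 mod 2 = 0
  c[27] = d·G[:,27] = (00000101011111110011101011)·(00000000000000000000001000) mod 2 = 0+0+0+0+0+0+0+0+0+0+0+0+0+0+0+0+0+0+0+0+0+0+1+0+0+0 mod 2 = 1
  c[28] = d·G[:,28] = (00000101011111110011101011)·(00000000000000000000000100) mod 2 = 0+0+0+0+0+0+0+0+0+0+0+0+0+0+0+0+0+0+0+0+0+0+0+0+0+0 mod 2 = 0
  c[29] = d·G[:,29] = (00000101011111110011101011)·(00000000000000000000000010) mod 2 = 0+0+0+0+0+0+0+0+0+0+0+0+0+0+0+0+0+0+0+0+0+0+0+0+1+0 mod 2 = 1
  c[30] = d·G[:,30] = (00000101011111110011101011)·(00000000000000000000000001) mod 2 = 0+0+0+0+0+0+0+0+0+0+0+0+0+0+0+0+0+0+0+0+0+0+0+0+0+1 mod 2 = 1
Codeword = 0000000001010111111110011101011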